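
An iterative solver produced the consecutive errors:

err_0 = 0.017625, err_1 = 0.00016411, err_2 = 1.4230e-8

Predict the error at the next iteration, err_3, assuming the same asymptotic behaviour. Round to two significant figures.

1.1e-16

First estimate the order: p ≈ ln(err_2/err_1) / ln(err_1/err_0) = ln(1.4230e-8/0.00016411)/ln(0.00016411/0.017625) = ln(8.67101e-05)/ln(0.00931121) ≈ 2.0000.
Then err_3 ≈ err_2·(err_2/err_1)^p = 1.4230e-8·(8.67101e-05)^2.0000 = 1.4230e-8·7.51864e-09 ≈ 1.07e-16.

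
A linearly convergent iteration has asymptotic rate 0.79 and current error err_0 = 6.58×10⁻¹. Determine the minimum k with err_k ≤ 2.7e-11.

After k steps, err_k ≈ 6.58×10⁻¹·0.79^k.
Need 0.79^k ≤ 2.7e-11/6.58×10⁻¹ = 4.10334e-11.
k ≥ ln(4.10334e-11)/ln(0.79) = -23.9166/-0.23572 = 101.462.
Smallest integer k = 102.

102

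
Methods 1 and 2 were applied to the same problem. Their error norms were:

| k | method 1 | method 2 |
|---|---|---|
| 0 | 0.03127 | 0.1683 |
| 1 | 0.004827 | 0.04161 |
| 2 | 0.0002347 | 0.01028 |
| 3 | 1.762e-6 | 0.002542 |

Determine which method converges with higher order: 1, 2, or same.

Method 1: p ≈ ln(1.762e-6/0.0002347)/ln(0.0002347/0.004827) ≈ 1.62.
Method 2: p ≈ ln(0.002542/0.01028)/ln(0.01028/0.04161) ≈ 1.00.
Method 1 has the higher order (≈1.6 vs ≈1.0).

1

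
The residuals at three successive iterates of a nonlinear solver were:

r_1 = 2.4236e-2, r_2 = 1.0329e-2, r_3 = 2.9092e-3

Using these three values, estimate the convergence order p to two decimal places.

p ≈ ln(r_3/r_2) / ln(r_2/r_1)
  = ln(2.9092e-3/1.0329e-2) / ln(1.0329e-2/2.4236e-2)
  = ln(0.281654) / ln(0.426184)
  = -1.26708 / -0.85288 ≈ 1.48565

1.49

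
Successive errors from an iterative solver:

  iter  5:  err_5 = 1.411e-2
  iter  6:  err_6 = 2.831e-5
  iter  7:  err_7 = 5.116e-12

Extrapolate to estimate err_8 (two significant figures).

First estimate the order: p ≈ ln(err_7/err_6) / ln(err_6/err_5) = ln(5.116e-12/2.831e-5)/ln(2.831e-5/1.411e-2) = ln(1.80714e-07)/ln(0.00200638) ≈ 2.4996.
Then err_8 ≈ err_7·(err_7/err_6)^p = 5.116e-12·(1.80714e-07)^2.4996 = 5.116e-12·1.39694e-17 ≈ 7.147e-29.

7.1e-29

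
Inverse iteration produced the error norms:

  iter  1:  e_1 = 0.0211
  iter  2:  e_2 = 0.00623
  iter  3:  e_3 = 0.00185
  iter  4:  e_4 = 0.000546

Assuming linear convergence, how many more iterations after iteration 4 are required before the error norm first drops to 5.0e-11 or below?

Rate ρ ≈ e_4/e_3 = 0.000546/0.00185 = 0.2951.
After j more steps, e_{4+j} ≈ 0.000546·ρ^j; need ρ^j ≤ 5.0e-11/0.000546 = 9.15751e-08.
j ≥ ln(9.15751e-08)/ln(0.2951) = -16.2061/-1.22044 = 13.279.
So 14 more iterations are needed.

14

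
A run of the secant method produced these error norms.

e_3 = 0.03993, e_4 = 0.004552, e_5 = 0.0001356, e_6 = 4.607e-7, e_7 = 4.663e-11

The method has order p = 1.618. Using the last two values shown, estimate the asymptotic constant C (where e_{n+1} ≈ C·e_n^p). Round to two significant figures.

0.83

C ≈ e_7 / e_6^1.618
  = 4.663e-11 / (4.607e-7)^1.618
  = 4.663e-11 / 5.58999e-11 ≈ 0.83417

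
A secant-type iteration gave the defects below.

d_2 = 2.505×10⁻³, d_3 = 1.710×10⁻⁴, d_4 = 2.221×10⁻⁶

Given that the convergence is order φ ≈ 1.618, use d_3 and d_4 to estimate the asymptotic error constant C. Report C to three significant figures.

C ≈ d_4 / d_3^1.618
  = 2.221×10⁻⁶ / (1.710×10⁻⁴)^1.618
  = 2.221×10⁻⁶ / 8.03503e-07 ≈ 2.7641

2.76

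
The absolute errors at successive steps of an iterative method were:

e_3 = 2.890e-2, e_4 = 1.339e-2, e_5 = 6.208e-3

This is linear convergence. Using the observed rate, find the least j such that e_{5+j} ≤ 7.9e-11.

24

Rate ρ ≈ e_5/e_4 = 6.208e-3/1.339e-2 = 0.4636.
After j more steps, e_{5+j} ≈ 6.208e-3·ρ^j; need ρ^j ≤ 7.9e-11/6.208e-3 = 1.27255e-08.
j ≥ ln(1.27255e-08)/ln(0.4636) = -18.1797/-0.76873 = 23.649.
So 24 more iterations are needed.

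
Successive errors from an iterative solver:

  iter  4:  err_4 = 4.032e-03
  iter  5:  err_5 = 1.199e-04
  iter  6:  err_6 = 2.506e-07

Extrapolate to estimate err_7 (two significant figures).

5.0e-12

First estimate the order: p ≈ ln(err_6/err_5) / ln(err_5/err_4) = ln(2.506e-07/1.199e-04)/ln(1.199e-04/4.032e-03) = ln(0.00209008)/ln(0.0297371) ≈ 1.7553.
Then err_7 ≈ err_6·(err_6/err_5)^p = 2.506e-07·(0.00209008)^1.7553 = 2.506e-07·1.97734e-05 ≈ 4.955e-12.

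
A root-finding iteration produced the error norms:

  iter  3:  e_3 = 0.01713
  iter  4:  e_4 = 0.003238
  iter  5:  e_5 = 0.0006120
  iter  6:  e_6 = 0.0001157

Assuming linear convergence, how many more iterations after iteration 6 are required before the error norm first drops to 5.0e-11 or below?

9

Rate ρ ≈ e_6/e_5 = 0.0001157/0.0006120 = 0.1891.
After j more steps, e_{6+j} ≈ 0.0001157·ρ^j; need ρ^j ≤ 5.0e-11/0.0001157 = 4.32152e-07.
j ≥ ln(4.32152e-07)/ln(0.1891) = -14.6545/-1.66548 = 8.799.
So 9 more iterations are needed.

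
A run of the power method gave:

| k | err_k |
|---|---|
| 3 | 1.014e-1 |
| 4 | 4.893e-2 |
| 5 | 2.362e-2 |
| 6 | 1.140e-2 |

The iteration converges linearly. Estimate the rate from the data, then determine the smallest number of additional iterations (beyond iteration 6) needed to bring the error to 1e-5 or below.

Rate ρ ≈ err_6/err_5 = 1.140e-2/2.362e-2 = 0.4826.
After j more steps, err_{6+j} ≈ 1.140e-2·ρ^j; need ρ^j ≤ 1e-5/1.140e-2 = 0.000877193.
j ≥ ln(0.000877193)/ln(0.4826) = -7.0388/-0.72857 = 9.661.
So 10 more iterations are needed.

10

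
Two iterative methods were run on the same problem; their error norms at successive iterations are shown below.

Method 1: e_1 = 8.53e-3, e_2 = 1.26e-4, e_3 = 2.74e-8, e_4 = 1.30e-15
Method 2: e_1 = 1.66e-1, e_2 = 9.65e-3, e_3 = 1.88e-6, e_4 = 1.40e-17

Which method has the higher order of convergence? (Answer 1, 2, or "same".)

2

Method 1: p ≈ ln(1.30e-15/2.74e-8)/ln(2.74e-8/1.26e-4) ≈ 2.00.
Method 2: p ≈ ln(1.40e-17/1.88e-6)/ln(1.88e-6/9.65e-3) ≈ 3.00.
Method 2 has the higher order (≈3.0 vs ≈2.0).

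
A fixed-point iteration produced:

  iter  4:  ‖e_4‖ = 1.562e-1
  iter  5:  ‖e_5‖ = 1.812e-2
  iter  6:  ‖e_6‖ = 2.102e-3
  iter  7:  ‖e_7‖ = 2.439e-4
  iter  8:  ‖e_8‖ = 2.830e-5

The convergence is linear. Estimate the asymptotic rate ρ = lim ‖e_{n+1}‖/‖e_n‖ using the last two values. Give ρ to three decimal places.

ρ ≈ ‖e_8‖/‖e_7‖ = 2.830e-5/2.439e-4 = 0.11603

0.116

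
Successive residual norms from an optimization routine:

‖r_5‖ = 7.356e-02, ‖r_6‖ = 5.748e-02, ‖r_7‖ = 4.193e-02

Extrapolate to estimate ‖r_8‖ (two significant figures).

2.8e-2

First estimate the order: p ≈ ln(‖r_7‖/‖r_6‖) / ln(‖r_6‖/‖r_5‖) = ln(4.193e-02/5.748e-02)/ln(5.748e-02/7.356e-02) = ln(0.729471)/ln(0.781403) ≈ 1.2788.
Then ‖r_8‖ ≈ ‖r_7‖·(‖r_7‖/‖r_6‖)^p = 4.193e-02·(0.729471)^1.2788 = 4.193e-02·0.668059 ≈ 0.02801.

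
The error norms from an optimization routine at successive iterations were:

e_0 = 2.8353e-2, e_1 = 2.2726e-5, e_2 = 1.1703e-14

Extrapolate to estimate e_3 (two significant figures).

First estimate the order: p ≈ ln(e_2/e_1) / ln(e_1/e_0) = ln(1.1703e-14/2.2726e-5)/ln(2.2726e-5/2.8353e-2) = ln(5.14961e-10)/ln(0.000801538) ≈ 3.0000.
Then e_3 ≈ e_2·(e_2/e_1)^p = 1.1703e-14·(5.14961e-10)^3.0000 = 1.1703e-14·1.3656e-28 ≈ 1.598e-42.

1.6e-42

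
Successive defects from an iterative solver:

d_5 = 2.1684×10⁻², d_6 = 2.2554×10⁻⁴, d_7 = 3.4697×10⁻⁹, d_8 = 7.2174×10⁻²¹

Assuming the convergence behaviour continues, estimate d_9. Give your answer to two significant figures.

3.2e-49

First estimate the order: p ≈ ln(d_8/d_7) / ln(d_7/d_6) = ln(7.2174×10⁻²¹/3.4697×10⁻⁹)/ln(3.4697×10⁻⁹/2.2554×10⁻⁴) = ln(2.08012e-12)/ln(1.5384e-05) ≈ 2.4272.
Then d_9 ≈ d_8·(d_8/d_7)^p = 7.2174×10⁻²¹·(2.08012e-12)^2.4272 = 7.2174×10⁻²¹·4.42246e-29 ≈ 3.192e-49.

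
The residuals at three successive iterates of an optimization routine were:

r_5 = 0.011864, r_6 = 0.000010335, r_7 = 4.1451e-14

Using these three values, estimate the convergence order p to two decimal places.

2.74

p ≈ ln(r_7/r_6) / ln(r_6/r_5)
  = ln(4.1451e-14/0.000010335) / ln(0.000010335/0.011864)
  = ln(4.01074e-09) / ln(0.000871123)
  = -19.33429 / -7.04573 ≈ 2.74411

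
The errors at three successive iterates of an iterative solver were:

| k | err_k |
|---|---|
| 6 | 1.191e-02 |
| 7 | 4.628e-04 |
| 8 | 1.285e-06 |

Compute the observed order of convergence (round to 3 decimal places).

1.812

p ≈ ln(err_8/err_7) / ln(err_7/err_6)
  = ln(1.285e-06/4.628e-04) / ln(4.628e-04/1.191e-02)
  = ln(0.00277658) / ln(0.0388581)
  = -5.886535 / -3.247839 ≈ 1.812447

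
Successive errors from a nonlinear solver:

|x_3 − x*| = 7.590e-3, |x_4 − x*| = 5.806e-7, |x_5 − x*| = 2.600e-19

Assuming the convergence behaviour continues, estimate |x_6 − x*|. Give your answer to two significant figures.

First estimate the order: p ≈ ln(|x_5 − x*|/|x_4 − x*|) / ln(|x_4 − x*|/|x_3 − x*|) = ln(2.600e-19/5.806e-7)/ln(5.806e-7/7.590e-3) = ln(4.47813e-13)/ln(7.64954e-05) ≈ 3.0000.
Then |x_6 − x*| ≈ |x_5 − x*|·(|x_5 − x*|/|x_4 − x*|)^p = 2.600e-19·(4.47813e-13)^3.0000 = 2.600e-19·8.98028e-38 ≈ 2.335e-56.

2.3e-56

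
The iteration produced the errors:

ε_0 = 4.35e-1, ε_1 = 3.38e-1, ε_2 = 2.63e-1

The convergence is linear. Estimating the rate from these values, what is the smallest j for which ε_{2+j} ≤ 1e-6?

Rate ρ ≈ ε_2/ε_1 = 2.63e-1/3.38e-1 = 0.7781.
After j more steps, ε_{2+j} ≈ 2.63e-1·ρ^j; need ρ^j ≤ 1e-6/2.63e-1 = 3.80228e-06.
j ≥ ln(3.80228e-06)/ln(0.7781) = -12.4799/-0.25090 = 49.741.
So 50 more iterations are needed.

50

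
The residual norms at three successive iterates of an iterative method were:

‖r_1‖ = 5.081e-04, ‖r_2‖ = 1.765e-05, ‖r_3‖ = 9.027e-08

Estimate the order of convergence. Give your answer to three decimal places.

1.570

p ≈ ln(‖r_3‖/‖r_2‖) / ln(‖r_2‖/‖r_1‖)
  = ln(9.027e-08/1.765e-05) / ln(1.765e-05/5.081e-04)
  = ln(0.00511445) / ln(0.0347373)
  = -5.275685 / -3.359941 ≈ 1.570172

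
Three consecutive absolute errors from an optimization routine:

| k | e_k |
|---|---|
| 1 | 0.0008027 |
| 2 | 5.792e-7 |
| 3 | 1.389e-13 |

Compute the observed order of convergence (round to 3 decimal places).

p ≈ ln(e_3/e_2) / ln(e_2/e_1)
  = ln(1.389e-13/5.792e-7) / ln(5.792e-7/0.0008027)
  = ln(2.39814e-07) / ln(0.000721565)
  = -15.243402 / -7.234088 ≈ 2.107163

2.107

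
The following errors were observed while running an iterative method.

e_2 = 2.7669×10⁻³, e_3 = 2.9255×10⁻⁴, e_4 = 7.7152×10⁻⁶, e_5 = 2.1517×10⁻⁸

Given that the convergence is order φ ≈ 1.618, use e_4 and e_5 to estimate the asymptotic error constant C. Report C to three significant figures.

C ≈ e_5 / e_4^1.618
  = 2.1517×10⁻⁸ / (7.7152×10⁻⁶)^1.618
  = 2.1517×10⁻⁸ / 5.34229e-09 ≈ 4.0277

4.03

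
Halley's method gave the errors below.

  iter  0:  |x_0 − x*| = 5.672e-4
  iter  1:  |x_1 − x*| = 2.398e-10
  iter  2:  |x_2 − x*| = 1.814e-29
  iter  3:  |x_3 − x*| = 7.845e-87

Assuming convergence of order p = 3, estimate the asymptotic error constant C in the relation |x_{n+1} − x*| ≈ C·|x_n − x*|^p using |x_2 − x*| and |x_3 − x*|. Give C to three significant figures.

C ≈ |x_3 − x*| / |x_2 − x*|^3
  = 7.845e-87 / (1.814e-29)^3
  = 7.845e-87 / 5.96914e-87 ≈ 1.3143

1.31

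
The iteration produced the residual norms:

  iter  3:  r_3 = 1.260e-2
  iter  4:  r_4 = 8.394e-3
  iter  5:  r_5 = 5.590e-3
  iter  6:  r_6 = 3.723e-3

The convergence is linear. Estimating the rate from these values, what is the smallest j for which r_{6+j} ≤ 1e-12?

55

Rate ρ ≈ r_6/r_5 = 3.723e-3/5.590e-3 = 0.6660.
After j more steps, r_{6+j} ≈ 3.723e-3·ρ^j; need ρ^j ≤ 1e-12/3.723e-3 = 2.68601e-10.
j ≥ ln(2.68601e-10)/ln(0.6660) = -22.0378/-0.40647 = 54.218.
So 55 more iterations are needed.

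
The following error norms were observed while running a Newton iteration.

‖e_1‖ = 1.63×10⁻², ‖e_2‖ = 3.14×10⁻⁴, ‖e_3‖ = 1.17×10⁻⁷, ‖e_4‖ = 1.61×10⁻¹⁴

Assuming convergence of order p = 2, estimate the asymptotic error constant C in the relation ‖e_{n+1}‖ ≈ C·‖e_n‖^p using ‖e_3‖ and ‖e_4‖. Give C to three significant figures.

1.18

C ≈ ‖e_4‖ / ‖e_3‖^2
  = 1.61×10⁻¹⁴ / (1.17×10⁻⁷)^2
  = 1.61×10⁻¹⁴ / 1.3689e-14 ≈ 1.1761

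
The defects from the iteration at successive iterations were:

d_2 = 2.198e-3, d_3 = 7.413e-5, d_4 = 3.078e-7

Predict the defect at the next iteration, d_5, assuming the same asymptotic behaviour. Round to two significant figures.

First estimate the order: p ≈ ln(d_4/d_3) / ln(d_3/d_2) = ln(3.078e-7/7.413e-5)/ln(7.413e-5/2.198e-3) = ln(0.00415217)/ln(0.0337261) ≈ 1.6180.
Then d_5 ≈ d_4·(d_4/d_3)^p = 3.078e-7·(0.00415217)^1.6180 = 3.078e-7·0.000140078 ≈ 4.312e-11.

4.3e-11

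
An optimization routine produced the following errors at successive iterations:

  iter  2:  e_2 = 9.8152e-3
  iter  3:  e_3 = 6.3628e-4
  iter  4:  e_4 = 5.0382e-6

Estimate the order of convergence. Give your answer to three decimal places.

p ≈ ln(e_4/e_3) / ln(e_3/e_2)
  = ln(5.0382e-6/6.3628e-4) / ln(6.3628e-4/9.8152e-3)
  = ln(0.00791821) / ln(0.064826)
  = -4.838590 / -2.736049 ≈ 1.768459

1.768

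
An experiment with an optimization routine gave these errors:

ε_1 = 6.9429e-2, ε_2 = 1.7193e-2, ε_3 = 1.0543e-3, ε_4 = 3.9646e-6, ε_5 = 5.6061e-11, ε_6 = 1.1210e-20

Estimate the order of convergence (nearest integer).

2

Consecutive ratios: ε_6/ε_5 = 1.1210e-20/5.6061e-11 = 1.99961e-10, ε_5/ε_4 = 5.6061e-11/3.9646e-6 = 1.41404e-05.
p ≈ ln(1.99961e-10)/ln(1.41404e-05) = -22.3329/-11.1665 ≈ 2.00.
So the convergence is quadratic (order 2).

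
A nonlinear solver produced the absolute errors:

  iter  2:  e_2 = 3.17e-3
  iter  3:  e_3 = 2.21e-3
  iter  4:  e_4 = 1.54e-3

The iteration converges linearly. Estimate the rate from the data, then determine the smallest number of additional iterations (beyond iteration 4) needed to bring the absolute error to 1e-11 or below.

Rate ρ ≈ e_4/e_3 = 1.54e-3/2.21e-3 = 0.6968.
After j more steps, e_{4+j} ≈ 1.54e-3·ρ^j; need ρ^j ≤ 1e-11/1.54e-3 = 6.49351e-09.
j ≥ ln(6.49351e-09)/ln(0.6968) = -18.8525/-0.36126 = 52.185.
So 53 more iterations are needed.

53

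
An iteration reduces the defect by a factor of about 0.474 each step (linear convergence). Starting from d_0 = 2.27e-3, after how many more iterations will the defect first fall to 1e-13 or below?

After k steps, d_k ≈ 2.27e-3·0.474^k.
Need 0.474^k ≤ 1e-13/2.27e-3 = 4.40529e-11.
k ≥ ln(4.40529e-11)/ln(0.474) = -23.8456/-0.74655 = 31.941.
Smallest integer k = 32.

32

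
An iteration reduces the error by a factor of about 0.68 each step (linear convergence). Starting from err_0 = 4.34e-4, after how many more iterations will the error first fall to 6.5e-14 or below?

After k steps, err_k ≈ 4.34e-4·0.68^k.
Need 0.68^k ≤ 6.5e-14/4.34e-4 = 1.4977e-10.
k ≥ ln(1.4977e-10)/ln(0.68) = -22.6219/-0.38566 = 58.658.
Smallest integer k = 59.

59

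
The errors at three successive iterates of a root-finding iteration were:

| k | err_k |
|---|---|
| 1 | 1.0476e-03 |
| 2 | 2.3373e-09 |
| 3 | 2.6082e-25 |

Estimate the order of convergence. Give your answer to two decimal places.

2.82

p ≈ ln(err_3/err_2) / ln(err_2/err_1)
  = ln(2.6082e-25/2.3373e-09) / ln(2.3373e-09/1.0476e-03)
  = ln(1.1159e-16) / ln(2.2311e-06)
  = -36.73170 / -13.01302 ≈ 2.82269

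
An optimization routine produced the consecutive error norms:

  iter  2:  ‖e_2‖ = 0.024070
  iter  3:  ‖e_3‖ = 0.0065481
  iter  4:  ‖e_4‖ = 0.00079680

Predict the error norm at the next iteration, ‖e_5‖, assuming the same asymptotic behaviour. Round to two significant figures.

First estimate the order: p ≈ ln(‖e_4‖/‖e_3‖) / ln(‖e_3‖/‖e_2‖) = ln(0.00079680/0.0065481)/ln(0.0065481/0.024070) = ln(0.121684)/ln(0.272044) ≈ 1.6180.
Then ‖e_5‖ ≈ ‖e_4‖·(‖e_4‖/‖e_3‖)^p = 0.00079680·(0.121684)^1.6180 = 0.00079680·0.0331061 ≈ 2.638e-05.

2.6e-5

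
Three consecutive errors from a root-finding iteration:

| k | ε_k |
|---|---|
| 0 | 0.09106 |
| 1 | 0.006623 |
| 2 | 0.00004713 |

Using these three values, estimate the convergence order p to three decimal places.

1.887

p ≈ ln(ε_2/ε_1) / ln(ε_1/ε_0)
  = ln(0.00004713/0.006623) / ln(0.006623/0.09106)
  = ln(0.00711611) / ln(0.0727323)
  = -4.945394 / -2.620970 ≈ 1.886856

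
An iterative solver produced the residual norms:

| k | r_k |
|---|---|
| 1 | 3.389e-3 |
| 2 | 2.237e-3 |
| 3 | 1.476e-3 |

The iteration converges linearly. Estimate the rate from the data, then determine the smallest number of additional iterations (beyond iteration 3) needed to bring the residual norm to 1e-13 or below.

Rate ρ ≈ r_3/r_2 = 1.476e-3/2.237e-3 = 0.6598.
After j more steps, r_{3+j} ≈ 1.476e-3·ρ^j; need ρ^j ≤ 1e-13/1.476e-3 = 6.77507e-11.
j ≥ ln(6.77507e-11)/ln(0.6598) = -23.4152/-0.41582 = 56.311.
So 57 more iterations are needed.

57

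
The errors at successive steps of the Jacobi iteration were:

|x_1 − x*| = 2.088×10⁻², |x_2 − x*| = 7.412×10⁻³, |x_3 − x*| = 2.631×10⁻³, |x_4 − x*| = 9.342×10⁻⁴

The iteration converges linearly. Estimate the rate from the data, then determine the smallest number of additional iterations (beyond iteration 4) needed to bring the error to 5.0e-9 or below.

12

Rate ρ ≈ |x_4 − x*|/|x_3 − x*| = 9.342×10⁻⁴/2.631×10⁻³ = 0.3551.
After j more steps, |x_{4+j} − x*| ≈ 9.342×10⁻⁴·ρ^j; need ρ^j ≤ 5.0e-9/9.342×10⁻⁴ = 5.35217e-06.
j ≥ ln(5.35217e-06)/ln(0.3551) = -12.1380/-1.03536 = 11.723.
So 12 more iterations are needed.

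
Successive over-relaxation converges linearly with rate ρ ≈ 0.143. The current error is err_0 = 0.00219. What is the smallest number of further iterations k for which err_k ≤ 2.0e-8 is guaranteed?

6

After k steps, err_k ≈ 0.00219·0.143^k.
Need 0.143^k ≤ 2.0e-8/0.00219 = 9.13242e-06.
k ≥ ln(9.13242e-06)/ln(0.143) = -11.6037/-1.94491 = 5.966.
Smallest integer k = 6.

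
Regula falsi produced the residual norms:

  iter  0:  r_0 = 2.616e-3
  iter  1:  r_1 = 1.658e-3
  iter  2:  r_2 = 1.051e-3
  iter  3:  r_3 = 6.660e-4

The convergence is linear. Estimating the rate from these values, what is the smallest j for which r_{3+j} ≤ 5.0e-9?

26

Rate ρ ≈ r_3/r_2 = 6.660e-4/1.051e-3 = 0.6337.
After j more steps, r_{3+j} ≈ 6.660e-4·ρ^j; need ρ^j ≤ 5.0e-9/6.660e-4 = 7.50751e-06.
j ≥ ln(7.50751e-06)/ln(0.6337) = -11.7996/-0.45618 = 25.866.
So 26 more iterations are needed.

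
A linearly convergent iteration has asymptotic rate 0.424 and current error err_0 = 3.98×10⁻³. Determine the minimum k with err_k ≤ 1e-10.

After k steps, err_k ≈ 3.98×10⁻³·0.424^k.
Need 0.424^k ≤ 1e-10/3.98×10⁻³ = 2.51256e-08.
k ≥ ln(2.51256e-08)/ln(0.424) = -17.4994/-0.85802 = 20.395.
Smallest integer k = 21.

21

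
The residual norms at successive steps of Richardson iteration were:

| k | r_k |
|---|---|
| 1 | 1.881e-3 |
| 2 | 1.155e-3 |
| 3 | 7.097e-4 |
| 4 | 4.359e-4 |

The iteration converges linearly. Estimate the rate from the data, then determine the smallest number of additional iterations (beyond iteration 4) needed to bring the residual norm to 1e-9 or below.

27

Rate ρ ≈ r_4/r_3 = 4.359e-4/7.097e-4 = 0.6142.
After j more steps, r_{4+j} ≈ 4.359e-4·ρ^j; need ρ^j ≤ 1e-9/4.359e-4 = 2.2941e-06.
j ≥ ln(2.2941e-06)/ln(0.6142) = -12.9852/-0.48743 = 26.640.
So 27 more iterations are needed.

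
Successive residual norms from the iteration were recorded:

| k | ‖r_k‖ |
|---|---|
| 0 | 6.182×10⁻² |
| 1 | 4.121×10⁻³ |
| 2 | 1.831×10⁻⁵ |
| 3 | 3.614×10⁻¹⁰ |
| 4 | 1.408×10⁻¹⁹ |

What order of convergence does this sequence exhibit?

Consecutive ratios: ‖r_4‖/‖r_3‖ = 1.408×10⁻¹⁹/3.614×10⁻¹⁰ = 3.89596e-10, ‖r_3‖/‖r_2‖ = 3.614×10⁻¹⁰/1.831×10⁻⁵ = 1.97378e-05.
p ≈ ln(3.89596e-10)/ln(1.97378e-05) = -21.6659/-10.8330 ≈ 2.00.
So the convergence is quadratic (order 2).

2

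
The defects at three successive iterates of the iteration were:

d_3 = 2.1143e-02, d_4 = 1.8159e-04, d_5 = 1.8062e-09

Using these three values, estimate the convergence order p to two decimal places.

p ≈ ln(d_5/d_4) / ln(d_4/d_3)
  = ln(1.8062e-09/1.8159e-04) / ln(1.8159e-04/2.1143e-02)
  = ln(9.94658e-06) / ln(0.00858866)
  = -11.51828 / -4.75731 ≈ 2.42117

2.42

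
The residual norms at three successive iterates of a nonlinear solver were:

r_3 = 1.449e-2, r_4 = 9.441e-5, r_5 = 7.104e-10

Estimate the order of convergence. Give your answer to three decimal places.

p ≈ ln(r_5/r_4) / ln(r_4/r_3)
  = ln(7.104e-10/9.441e-5) / ln(9.441e-5/1.449e-2)
  = ln(7.52463e-06) / ln(0.00651553)
  = -11.797329 / -5.033567 ≈ 2.343731

2.344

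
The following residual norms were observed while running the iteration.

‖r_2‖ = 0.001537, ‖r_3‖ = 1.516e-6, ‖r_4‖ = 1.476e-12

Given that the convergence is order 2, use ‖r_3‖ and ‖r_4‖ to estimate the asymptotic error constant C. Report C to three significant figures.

0.642

C ≈ ‖r_4‖ / ‖r_3‖^2
  = 1.476e-12 / (1.516e-6)^2
  = 1.476e-12 / 2.29826e-12 ≈ 0.64223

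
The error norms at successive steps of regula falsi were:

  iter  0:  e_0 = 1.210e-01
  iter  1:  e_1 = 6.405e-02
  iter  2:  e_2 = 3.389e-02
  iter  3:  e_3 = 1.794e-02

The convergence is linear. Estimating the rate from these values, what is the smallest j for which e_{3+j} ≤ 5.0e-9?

24

Rate ρ ≈ e_3/e_2 = 1.794e-02/3.389e-02 = 0.5294.
After j more steps, e_{3+j} ≈ 1.794e-02·ρ^j; need ρ^j ≤ 5.0e-9/1.794e-02 = 2.78707e-07.
j ≥ ln(2.78707e-07)/ln(0.5294) = -15.0931/-0.63601 = 23.731.
So 24 more iterations are needed.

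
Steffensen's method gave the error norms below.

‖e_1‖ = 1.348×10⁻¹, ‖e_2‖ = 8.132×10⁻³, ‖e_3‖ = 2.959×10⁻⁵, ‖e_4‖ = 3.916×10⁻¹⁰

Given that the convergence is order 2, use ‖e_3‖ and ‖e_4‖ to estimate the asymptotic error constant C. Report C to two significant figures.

C ≈ ‖e_4‖ / ‖e_3‖^2
  = 3.916×10⁻¹⁰ / (2.959×10⁻⁵)^2
  = 3.916×10⁻¹⁰ / 8.75568e-10 ≈ 0.44725

0.45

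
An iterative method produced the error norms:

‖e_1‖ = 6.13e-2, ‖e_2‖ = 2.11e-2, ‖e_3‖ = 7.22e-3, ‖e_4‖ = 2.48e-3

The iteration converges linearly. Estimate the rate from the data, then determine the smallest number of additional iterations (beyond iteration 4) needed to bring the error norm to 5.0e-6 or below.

Rate ρ ≈ ‖e_4‖/‖e_3‖ = 2.48e-3/7.22e-3 = 0.3435.
After j more steps, ‖e_{4+j}‖ ≈ 2.48e-3·ρ^j; need ρ^j ≤ 5.0e-6/2.48e-3 = 0.00201613.
j ≥ ln(0.00201613)/ln(0.3435) = -6.2066/-1.06857 = 5.808.
So 6 more iterations are needed.

6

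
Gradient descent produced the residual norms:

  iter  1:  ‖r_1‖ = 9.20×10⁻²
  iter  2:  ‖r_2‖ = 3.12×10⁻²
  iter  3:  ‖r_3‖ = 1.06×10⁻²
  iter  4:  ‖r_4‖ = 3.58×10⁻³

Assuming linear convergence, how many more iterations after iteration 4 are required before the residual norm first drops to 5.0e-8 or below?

11

Rate ρ ≈ ‖r_4‖/‖r_3‖ = 3.58×10⁻³/1.06×10⁻² = 0.3377.
After j more steps, ‖r_{4+j}‖ ≈ 3.58×10⁻³·ρ^j; need ρ^j ≤ 5.0e-8/3.58×10⁻³ = 1.39665e-05.
j ≥ ln(1.39665e-05)/ln(0.3377) = -11.1788/-1.08560 = 10.297.
So 11 more iterations are needed.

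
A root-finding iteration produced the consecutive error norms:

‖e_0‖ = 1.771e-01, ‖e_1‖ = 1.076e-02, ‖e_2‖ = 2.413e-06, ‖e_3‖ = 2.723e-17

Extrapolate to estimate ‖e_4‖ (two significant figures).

First estimate the order: p ≈ ln(‖e_3‖/‖e_2‖) / ln(‖e_2‖/‖e_1‖) = ln(2.723e-17/2.413e-06)/ln(2.413e-06/1.076e-02) = ln(1.12847e-11)/ln(0.000224257) ≈ 2.9999.
Then ‖e_4‖ ≈ ‖e_3‖·(‖e_3‖/‖e_2‖)^p = 2.723e-17·(1.12847e-11)^2.9999 = 2.723e-17·1.44067e-33 ≈ 3.923e-50.

3.9e-50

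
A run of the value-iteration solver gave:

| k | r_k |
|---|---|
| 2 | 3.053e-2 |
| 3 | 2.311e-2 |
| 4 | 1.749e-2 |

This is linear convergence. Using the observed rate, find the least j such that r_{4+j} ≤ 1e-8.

Rate ρ ≈ r_4/r_3 = 1.749e-2/2.311e-2 = 0.7568.
After j more steps, r_{4+j} ≈ 1.749e-2·ρ^j; need ρ^j ≤ 1e-8/1.749e-2 = 5.71755e-07.
j ≥ ln(5.71755e-07)/ln(0.7568) = -14.3746/-0.27866 = 51.585.
So 52 more iterations are needed.

52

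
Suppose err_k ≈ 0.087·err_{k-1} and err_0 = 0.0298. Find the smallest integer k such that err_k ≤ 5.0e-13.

11

After k steps, err_k ≈ 0.0298·0.087^k.
Need 0.087^k ≤ 5.0e-13/0.0298 = 1.67785e-11.
k ≥ ln(1.67785e-11)/ln(0.087) = -24.8109/-2.44185 = 10.161.
Smallest integer k = 11.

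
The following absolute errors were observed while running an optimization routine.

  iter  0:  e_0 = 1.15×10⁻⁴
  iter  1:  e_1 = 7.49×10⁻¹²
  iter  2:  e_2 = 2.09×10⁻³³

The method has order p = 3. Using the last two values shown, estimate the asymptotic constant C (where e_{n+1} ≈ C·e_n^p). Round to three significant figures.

4.97

C ≈ e_2 / e_1^3
  = 2.09×10⁻³³ / (7.49×10⁻¹²)^3
  = 2.09×10⁻³³ / 4.2019e-34 ≈ 4.9739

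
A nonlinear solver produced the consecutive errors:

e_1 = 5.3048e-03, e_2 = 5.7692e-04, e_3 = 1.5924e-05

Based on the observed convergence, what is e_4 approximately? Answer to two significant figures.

First estimate the order: p ≈ ln(e_3/e_2) / ln(e_2/e_1) = ln(1.5924e-05/5.7692e-04)/ln(5.7692e-04/5.3048e-03) = ln(0.0276017)/ln(0.108754) ≈ 1.6180.
Then e_4 ≈ e_3·(e_3/e_2)^p = 1.5924e-05·(0.0276017)^1.6180 = 1.5924e-05·0.00300216 ≈ 4.781e-08.

4.8e-8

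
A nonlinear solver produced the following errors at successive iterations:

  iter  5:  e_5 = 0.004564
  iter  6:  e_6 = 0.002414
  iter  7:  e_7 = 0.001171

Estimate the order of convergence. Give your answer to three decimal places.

p ≈ ln(e_7/e_6) / ln(e_6/e_5)
  = ln(0.001171/0.002414) / ln(0.002414/0.004564)
  = ln(0.485087) / ln(0.528922)
  = -0.723427 / -0.636914 ≈ 1.135832

1.136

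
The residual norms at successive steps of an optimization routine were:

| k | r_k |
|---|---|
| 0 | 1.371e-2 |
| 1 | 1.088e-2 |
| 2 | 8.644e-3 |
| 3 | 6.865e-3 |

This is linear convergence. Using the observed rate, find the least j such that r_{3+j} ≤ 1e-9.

Rate ρ ≈ r_3/r_2 = 6.865e-3/8.644e-3 = 0.7942.
After j more steps, r_{3+j} ≈ 6.865e-3·ρ^j; need ρ^j ≤ 1e-9/6.865e-3 = 1.45666e-07.
j ≥ ln(1.45666e-07)/ln(0.7942) = -15.7419/-0.23042 = 68.318.
So 69 more iterations are needed.

69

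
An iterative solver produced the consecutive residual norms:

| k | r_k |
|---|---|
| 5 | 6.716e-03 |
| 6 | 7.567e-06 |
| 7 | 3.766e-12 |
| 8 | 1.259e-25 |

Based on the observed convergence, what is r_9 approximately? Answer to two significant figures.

First estimate the order: p ≈ ln(r_8/r_7) / ln(r_7/r_6) = ln(1.259e-25/3.766e-12)/ln(3.766e-12/7.567e-06) = ln(3.34307e-14)/ln(4.97687e-07) ≈ 2.1380.
Then r_9 ≈ r_8·(r_8/r_7)^p = 1.259e-25·(3.34307e-14)^2.1380 = 1.259e-25·1.54391e-29 ≈ 1.944e-54.

1.9e-54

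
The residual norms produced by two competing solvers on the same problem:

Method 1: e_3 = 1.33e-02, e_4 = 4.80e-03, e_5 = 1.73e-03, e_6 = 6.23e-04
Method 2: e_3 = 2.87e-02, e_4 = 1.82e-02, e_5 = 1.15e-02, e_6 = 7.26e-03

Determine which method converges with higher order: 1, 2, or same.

same

Method 1: p ≈ ln(6.23e-04/1.73e-03)/ln(1.73e-03/4.80e-03) ≈ 1.00.
Method 2: p ≈ ln(7.26e-03/1.15e-02)/ln(1.15e-02/1.82e-02) ≈ 1.00.
Both orders ≈ 1.0 — effectively the same.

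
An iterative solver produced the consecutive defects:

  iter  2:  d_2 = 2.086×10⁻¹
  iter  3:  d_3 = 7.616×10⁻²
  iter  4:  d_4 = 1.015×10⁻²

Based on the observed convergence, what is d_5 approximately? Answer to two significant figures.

First estimate the order: p ≈ ln(d_4/d_3) / ln(d_3/d_2) = ln(1.015×10⁻²/7.616×10⁻²)/ln(7.616×10⁻²/2.086×10⁻¹) = ln(0.133272)/ln(0.365101) ≈ 2.0002.
Then d_5 ≈ d_4·(d_4/d_3)^p = 1.015×10⁻²·(0.133272)^2.0002 = 1.015×10⁻²·0.0177543 ≈ 0.0001802.

1.8e-4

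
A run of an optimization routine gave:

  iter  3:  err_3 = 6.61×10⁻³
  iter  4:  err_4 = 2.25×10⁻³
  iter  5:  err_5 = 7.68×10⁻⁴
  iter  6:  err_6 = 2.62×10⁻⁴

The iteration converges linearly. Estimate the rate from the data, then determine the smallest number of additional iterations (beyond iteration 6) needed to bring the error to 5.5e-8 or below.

Rate ρ ≈ err_6/err_5 = 2.62×10⁻⁴/7.68×10⁻⁴ = 0.3411.
After j more steps, err_{6+j} ≈ 2.62×10⁻⁴·ρ^j; need ρ^j ≤ 5.5e-8/2.62×10⁻⁴ = 0.000209924.
j ≥ ln(0.000209924)/ln(0.3411) = -8.4688/-1.07558 = 7.874.
So 8 more iterations are needed.

8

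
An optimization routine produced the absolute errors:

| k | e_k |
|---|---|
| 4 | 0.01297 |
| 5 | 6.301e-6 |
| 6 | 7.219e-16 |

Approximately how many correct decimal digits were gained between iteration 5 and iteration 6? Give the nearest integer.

10

Digits gained ≈ log₁₀(e_5/e_6) = log₁₀(6.301e-6/7.219e-16) = log₁₀(8.72836e+09) ≈ 9.941.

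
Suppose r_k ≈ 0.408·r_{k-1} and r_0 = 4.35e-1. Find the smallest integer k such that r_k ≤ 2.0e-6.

After k steps, r_k ≈ 4.35e-1·0.408^k.
Need 0.408^k ≤ 2.0e-6/4.35e-1 = 4.5977e-06.
k ≥ ln(4.5977e-06)/ln(0.408) = -12.2900/-0.89649 = 13.709.
Smallest integer k = 14.

14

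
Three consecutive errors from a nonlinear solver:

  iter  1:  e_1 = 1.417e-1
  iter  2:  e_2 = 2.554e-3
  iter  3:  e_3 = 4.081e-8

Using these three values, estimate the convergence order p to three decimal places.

p ≈ ln(e_3/e_2) / ln(e_2/e_1)
  = ln(4.081e-8/2.554e-3) / ln(2.554e-3/1.417e-1)
  = ln(1.59789e-05) / ln(0.018024)
  = -11.044241 / -4.016051 ≈ 2.750025

2.750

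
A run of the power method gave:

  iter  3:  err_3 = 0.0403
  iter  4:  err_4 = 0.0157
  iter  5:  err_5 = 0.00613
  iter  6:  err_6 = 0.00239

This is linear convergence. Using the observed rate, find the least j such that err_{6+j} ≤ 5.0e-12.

Rate ρ ≈ err_6/err_5 = 0.00239/0.00613 = 0.3899.
After j more steps, err_{6+j} ≈ 0.00239·ρ^j; need ρ^j ≤ 5.0e-12/0.00239 = 2.09205e-09.
j ≥ ln(2.09205e-09)/ln(0.3899) = -19.9851/-0.94186 = 21.219.
So 22 more iterations are needed.

22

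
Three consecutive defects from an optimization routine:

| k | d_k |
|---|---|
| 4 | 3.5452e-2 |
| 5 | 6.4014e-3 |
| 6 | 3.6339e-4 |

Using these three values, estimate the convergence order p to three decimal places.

1.676

p ≈ ln(d_6/d_5) / ln(d_5/d_4)
  = ln(3.6339e-4/6.4014e-3) / ln(6.4014e-3/3.5452e-2)
  = ln(0.0567673) / ln(0.180565)
  = -2.868795 / -1.711664 ≈ 1.676027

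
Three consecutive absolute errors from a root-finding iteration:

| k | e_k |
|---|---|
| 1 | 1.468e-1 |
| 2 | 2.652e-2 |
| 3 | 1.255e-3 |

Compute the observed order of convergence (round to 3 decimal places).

p ≈ ln(e_3/e_2) / ln(e_2/e_1)
  = ln(1.255e-3/2.652e-2) / ln(2.652e-2/1.468e-1)
  = ln(0.0473228) / ln(0.180654)
  = -3.050763 / -1.711172 ≈ 1.782850

1.783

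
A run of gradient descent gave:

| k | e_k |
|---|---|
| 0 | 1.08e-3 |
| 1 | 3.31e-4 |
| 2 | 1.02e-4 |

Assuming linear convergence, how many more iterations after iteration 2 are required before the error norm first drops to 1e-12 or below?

Rate ρ ≈ e_2/e_1 = 1.02e-4/3.31e-4 = 0.3082.
After j more steps, e_{2+j} ≈ 1.02e-4·ρ^j; need ρ^j ≤ 1e-12/1.02e-4 = 9.80392e-09.
j ≥ ln(9.80392e-09)/ln(0.3082) = -18.4405/-1.17701 = 15.667.
So 16 more iterations are needed.

16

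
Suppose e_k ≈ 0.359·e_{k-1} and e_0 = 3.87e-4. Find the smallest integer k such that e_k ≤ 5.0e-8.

After k steps, e_k ≈ 3.87e-4·0.359^k.
Need 0.359^k ≤ 5.0e-8/3.87e-4 = 0.000129199.
k ≥ ln(0.000129199)/ln(0.359) = -8.9542/-1.02443 = 8.741.
Smallest integer k = 9.

9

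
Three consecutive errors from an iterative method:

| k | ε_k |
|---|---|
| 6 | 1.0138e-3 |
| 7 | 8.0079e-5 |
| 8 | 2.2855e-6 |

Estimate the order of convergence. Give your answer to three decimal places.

1.401

p ≈ ln(ε_8/ε_7) / ln(ε_7/ε_6)
  = ln(2.2855e-6/8.0079e-5) / ln(8.0079e-5/1.0138e-3)
  = ln(0.0285406) / ln(0.078989)
  = -3.556428 / -2.538447 ≈ 1.401025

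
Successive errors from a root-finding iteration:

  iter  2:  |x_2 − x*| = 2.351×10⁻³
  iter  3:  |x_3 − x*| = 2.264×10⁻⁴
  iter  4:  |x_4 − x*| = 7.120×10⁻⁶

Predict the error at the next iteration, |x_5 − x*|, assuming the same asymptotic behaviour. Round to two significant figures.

4.3e-8

First estimate the order: p ≈ ln(|x_4 − x*|/|x_3 − x*|) / ln(|x_3 − x*|/|x_2 − x*|) = ln(7.120×10⁻⁶/2.264×10⁻⁴)/ln(2.264×10⁻⁴/2.351×10⁻³) = ln(0.0314488)/ln(0.0962994) ≈ 1.4782.
Then |x_5 − x*| ≈ |x_4 − x*|·(|x_4 − x*|/|x_3 − x*|)^p = 7.120×10⁻⁶·(0.0314488)^1.4782 = 7.120×10⁻⁶·0.00601393 ≈ 4.282e-08.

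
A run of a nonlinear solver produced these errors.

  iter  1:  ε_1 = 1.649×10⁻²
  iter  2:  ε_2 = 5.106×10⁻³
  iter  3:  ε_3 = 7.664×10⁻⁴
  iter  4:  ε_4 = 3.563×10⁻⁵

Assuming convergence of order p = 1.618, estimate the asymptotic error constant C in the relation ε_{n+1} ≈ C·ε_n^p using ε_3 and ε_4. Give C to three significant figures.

C ≈ ε_4 / ε_3^1.618
  = 3.563×10⁻⁵ / (7.664×10⁻⁴)^1.618
  = 3.563×10⁻⁵ / 9.10016e-06 ≈ 3.9153

3.92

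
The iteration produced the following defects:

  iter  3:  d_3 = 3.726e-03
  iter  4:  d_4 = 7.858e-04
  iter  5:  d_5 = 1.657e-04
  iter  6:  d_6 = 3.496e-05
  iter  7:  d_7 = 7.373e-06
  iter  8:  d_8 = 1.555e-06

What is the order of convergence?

Consecutive ratios: d_8/d_7 = 1.555e-06/7.373e-06 = 0.210905, d_7/d_6 = 7.373e-06/3.496e-05 = 0.210898.
p ≈ ln(0.210905)/ln(0.210898) = -1.5563/-1.5564 ≈ 1.00.
So the convergence is linear (order 1).

1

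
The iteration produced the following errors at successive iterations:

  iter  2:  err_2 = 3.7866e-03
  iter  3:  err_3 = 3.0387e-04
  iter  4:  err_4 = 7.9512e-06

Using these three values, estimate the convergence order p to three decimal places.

p ≈ ln(err_4/err_3) / ln(err_3/err_2)
  = ln(7.9512e-06/3.0387e-04) / ln(3.0387e-04/3.7866e-03)
  = ln(0.0261665) / ln(0.0802488)
  = -3.643275 / -2.522623 ≈ 1.444241

1.444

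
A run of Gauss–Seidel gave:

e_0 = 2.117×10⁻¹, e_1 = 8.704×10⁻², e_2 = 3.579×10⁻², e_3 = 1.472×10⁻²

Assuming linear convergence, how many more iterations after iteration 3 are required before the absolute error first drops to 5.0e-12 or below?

25

Rate ρ ≈ e_3/e_2 = 1.472×10⁻²/3.579×10⁻² = 0.4113.
After j more steps, e_{3+j} ≈ 1.472×10⁻²·ρ^j; need ρ^j ≤ 5.0e-12/1.472×10⁻² = 3.39674e-10.
j ≥ ln(3.39674e-10)/ln(0.4113) = -21.8030/-0.88843 = 24.541.
So 25 more iterations are needed.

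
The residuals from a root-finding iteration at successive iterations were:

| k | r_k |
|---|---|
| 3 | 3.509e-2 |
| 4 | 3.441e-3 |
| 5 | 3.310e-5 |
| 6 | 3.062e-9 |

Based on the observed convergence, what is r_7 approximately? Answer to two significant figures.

First estimate the order: p ≈ ln(r_6/r_5) / ln(r_5/r_4) = ln(3.062e-9/3.310e-5)/ln(3.310e-5/3.441e-3) = ln(9.25076e-05)/ln(0.0096193) ≈ 2.0001.
Then r_7 ≈ r_6·(r_6/r_5)^p = 3.062e-9·(9.25076e-05)^2.0001 = 3.062e-9·8.54971e-09 ≈ 2.618e-17.

2.6e-17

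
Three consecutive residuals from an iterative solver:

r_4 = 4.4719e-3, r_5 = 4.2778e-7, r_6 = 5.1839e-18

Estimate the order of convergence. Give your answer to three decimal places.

p ≈ ln(r_6/r_5) / ln(r_5/r_4)
  = ln(5.1839e-18/4.2778e-7) / ln(4.2778e-7/4.4719e-3)
  = ln(1.21181e-11) / ln(9.56596e-05)
  = -25.136321 / -9.254715 ≈ 2.716056

2.716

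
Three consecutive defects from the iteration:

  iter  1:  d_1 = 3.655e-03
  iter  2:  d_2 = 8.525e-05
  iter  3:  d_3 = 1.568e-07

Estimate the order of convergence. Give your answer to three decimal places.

1.676

p ≈ ln(d_3/d_2) / ln(d_2/d_1)
  = ln(1.568e-07/8.525e-05) / ln(8.525e-05/3.655e-03)
  = ln(0.0018393) / ln(0.0233242)
  = -6.298370 / -3.758264 ≈ 1.675872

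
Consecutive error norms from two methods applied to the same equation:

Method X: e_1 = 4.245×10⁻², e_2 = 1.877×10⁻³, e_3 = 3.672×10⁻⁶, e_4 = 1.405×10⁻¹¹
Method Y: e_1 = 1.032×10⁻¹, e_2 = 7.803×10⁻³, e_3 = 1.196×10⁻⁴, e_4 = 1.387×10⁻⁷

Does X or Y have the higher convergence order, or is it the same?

X

Method X: p ≈ ln(1.405×10⁻¹¹/3.672×10⁻⁶)/ln(3.672×10⁻⁶/1.877×10⁻³) ≈ 2.00.
Method Y: p ≈ ln(1.387×10⁻⁷/1.196×10⁻⁴)/ln(1.196×10⁻⁴/7.803×10⁻³) ≈ 1.62.
Method X has the higher order (≈2.0 vs ≈1.6).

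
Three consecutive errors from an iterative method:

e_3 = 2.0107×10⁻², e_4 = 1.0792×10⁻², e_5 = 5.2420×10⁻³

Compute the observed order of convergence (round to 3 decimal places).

1.160

p ≈ ln(e_5/e_4) / ln(e_4/e_3)
  = ln(5.2420×10⁻³/1.0792×10⁻²) / ln(1.0792×10⁻²/2.0107×10⁻²)
  = ln(0.48573) / ln(0.536729)
  = -0.722102 / -0.622262 ≈ 1.160447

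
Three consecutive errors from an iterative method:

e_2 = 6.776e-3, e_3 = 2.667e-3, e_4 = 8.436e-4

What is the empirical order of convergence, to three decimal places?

1.234

p ≈ ln(e_4/e_3) / ln(e_3/e_2)
  = ln(8.436e-4/2.667e-3) / ln(2.667e-3/6.776e-3)
  = ln(0.31631) / ln(0.393595)
  = -1.151033 / -0.932433 ≈ 1.234440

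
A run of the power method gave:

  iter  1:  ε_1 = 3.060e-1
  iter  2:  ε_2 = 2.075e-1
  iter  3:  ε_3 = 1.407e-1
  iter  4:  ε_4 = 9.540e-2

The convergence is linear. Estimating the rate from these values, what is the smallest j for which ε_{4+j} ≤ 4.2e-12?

Rate ρ ≈ ε_4/ε_3 = 9.540e-2/1.407e-1 = 0.6780.
After j more steps, ε_{4+j} ≈ 9.540e-2·ρ^j; need ρ^j ≤ 4.2e-12/9.540e-2 = 4.40252e-11.
j ≥ ln(4.40252e-11)/ln(0.6780) = -23.8463/-0.38861 = 61.363.
So 62 more iterations are needed.

62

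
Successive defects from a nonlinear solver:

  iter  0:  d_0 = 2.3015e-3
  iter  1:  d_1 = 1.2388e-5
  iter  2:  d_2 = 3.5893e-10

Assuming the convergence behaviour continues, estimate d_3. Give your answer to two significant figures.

First estimate the order: p ≈ ln(d_2/d_1) / ln(d_1/d_0) = ln(3.5893e-10/1.2388e-5)/ln(1.2388e-5/2.3015e-3) = ln(2.8974e-05)/ln(0.00538258) ≈ 2.0000.
Then d_3 ≈ d_2·(d_2/d_1)^p = 3.5893e-10·(2.8974e-05)^2.0000 = 3.5893e-10·8.39493e-10 ≈ 3.013e-19.

3.0e-19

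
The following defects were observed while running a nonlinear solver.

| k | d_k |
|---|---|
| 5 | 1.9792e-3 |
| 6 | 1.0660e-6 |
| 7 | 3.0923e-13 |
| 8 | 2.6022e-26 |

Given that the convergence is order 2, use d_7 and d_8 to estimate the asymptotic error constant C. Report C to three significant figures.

0.272

C ≈ d_8 / d_7^2
  = 2.6022e-26 / (3.0923e-13)^2
  = 2.6022e-26 / 9.56232e-26 ≈ 0.27213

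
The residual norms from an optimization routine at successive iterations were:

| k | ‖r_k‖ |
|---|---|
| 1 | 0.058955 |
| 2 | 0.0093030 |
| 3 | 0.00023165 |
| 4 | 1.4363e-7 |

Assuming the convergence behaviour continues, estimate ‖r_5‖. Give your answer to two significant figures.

First estimate the order: p ≈ ln(‖r_4‖/‖r_3‖) / ln(‖r_3‖/‖r_2‖) = ln(1.4363e-7/0.00023165)/ln(0.00023165/0.0093030) = ln(0.00062003)/ln(0.0249006) ≈ 2.0000.
Then ‖r_5‖ ≈ ‖r_4‖·(‖r_4‖/‖r_3‖)^p = 1.4363e-7·(0.00062003)^2.0000 = 1.4363e-7·3.84437e-07 ≈ 5.522e-14.

5.5e-14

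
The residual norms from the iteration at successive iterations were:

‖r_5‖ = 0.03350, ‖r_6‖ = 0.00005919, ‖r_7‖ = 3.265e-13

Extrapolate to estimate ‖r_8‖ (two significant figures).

First estimate the order: p ≈ ln(‖r_7‖/‖r_6‖) / ln(‖r_6‖/‖r_5‖) = ln(3.265e-13/0.00005919)/ln(0.00005919/0.03350) = ln(5.51613e-09)/ln(0.00176687) ≈ 3.0000.
Then ‖r_8‖ ≈ ‖r_7‖·(‖r_7‖/‖r_6‖)^p = 3.265e-13·(5.51613e-09)^3.0000 = 3.265e-13·1.67843e-25 ≈ 5.48e-38.

5.5e-38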